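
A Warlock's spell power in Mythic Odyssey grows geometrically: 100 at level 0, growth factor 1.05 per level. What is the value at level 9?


value = base * growth^level
= 100 * 1.05^9
= 100 * 1.551328
= 155.13

155.13 spell power


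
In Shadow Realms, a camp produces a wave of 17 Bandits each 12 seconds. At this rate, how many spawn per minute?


Spawns per minute = count * (60 / interval)
= 17 * (60 / 12)
= 17 * 5.0
= 85.0

85.0 per minute


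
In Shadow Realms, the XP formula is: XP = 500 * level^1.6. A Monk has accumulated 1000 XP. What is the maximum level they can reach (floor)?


XP = 500 * level^1.6, so level = (XP / 500)^(1/1.6)
= (1000 / 500)^(1/1.6)
= 2.0^0.625
= 1.5422
Floor: level = 1

level 1


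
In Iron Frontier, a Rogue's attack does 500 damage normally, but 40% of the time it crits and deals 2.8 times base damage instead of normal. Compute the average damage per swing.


E[dmg] = base * (1 + crit_chance * (crit_mult - 1))
cc as decimal = 40/100 = 0.4
cm - 1 = 2.8 - 1 = 1.8
Bonus factor = 0.4 * 1.8 = 0.72
Total multiplier = 1 + 0.72 = 1.72
Expected damage = 500 * 1.72 = 860.00

860.00 damage


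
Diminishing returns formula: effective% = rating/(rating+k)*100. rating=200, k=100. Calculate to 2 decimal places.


effective% = rating / (rating + k) * 100
= 200 / (200 + 100) * 100
= 200 / 300 * 100
= 0.666667 * 100
= 66.67%

66.67%


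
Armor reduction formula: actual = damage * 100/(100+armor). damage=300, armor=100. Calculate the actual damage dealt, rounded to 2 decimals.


actual = 300 * 100 / (100 + 100)
= 300 * 100 / 200
= 30000 / 200
= 150.00

150.00 damage


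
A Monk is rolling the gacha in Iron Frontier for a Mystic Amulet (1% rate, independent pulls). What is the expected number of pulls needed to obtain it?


Expected pulls for a geometric distribution = 1/p = 100 / rate%
= 100 / 1
= 100.0

100.0 pulls


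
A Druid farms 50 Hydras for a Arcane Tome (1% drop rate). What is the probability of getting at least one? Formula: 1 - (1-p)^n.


P(at least one) = 1 - P(none) = 1 - (1-p)^n
p = 1/100 = 0.01
1 - p = 0.99
(1 - p)^50 = 0.99^50 = 0.605006
P(at least one) = 1 - 0.605006 = 0.3950

0.3950


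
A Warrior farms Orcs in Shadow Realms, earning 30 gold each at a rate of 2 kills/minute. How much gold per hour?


Gold per minute = 30 * 2 = 60
Gold per hour = 60 * 60 = 3600

3600 gold/hour


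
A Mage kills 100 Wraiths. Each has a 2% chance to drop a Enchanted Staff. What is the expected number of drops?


Expected drops = kills * (drop_rate / 100)
= 100 * (2 / 100)
= 100 * 0.02
= 2.0

2.0 drops


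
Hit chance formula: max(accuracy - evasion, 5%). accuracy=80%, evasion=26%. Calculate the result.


accuracy - evasion = 80 - 26 = 54
Apply floor: max(54, 5) = 54
Hit chance = 54%

54%


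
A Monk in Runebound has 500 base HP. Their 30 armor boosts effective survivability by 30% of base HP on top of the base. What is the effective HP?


EHP = 500 * (1 + 30/100)
= 500 * (1 + 0.3)
= 500 * 1.3
= 650.0

650.0 EHP


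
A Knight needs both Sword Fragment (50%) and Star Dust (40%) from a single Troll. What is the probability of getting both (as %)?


For independent events, P(both) = P(A) * P(B)
= 50% * 40%
= 2000 / 100 %
= 20.0%

20.0%


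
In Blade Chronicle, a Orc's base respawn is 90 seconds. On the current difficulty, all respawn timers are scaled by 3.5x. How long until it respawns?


Respawn time = base * multiplier
= 90 * 3.5
= 315.0 seconds

315.0 seconds


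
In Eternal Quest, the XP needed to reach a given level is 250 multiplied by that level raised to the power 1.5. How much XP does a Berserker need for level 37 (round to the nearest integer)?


XP = 250 * level^1.5
Substitute level = 37:
XP = 250 * 37^1.5
= 250 * 225.0622
= 56266

56266 XP


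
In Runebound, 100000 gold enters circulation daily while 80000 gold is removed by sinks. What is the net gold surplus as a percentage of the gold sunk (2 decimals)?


Net gold = 100000 - 80000 = 20000
Inflation rate = net / sunk * 100 = 20000 / 80000 * 100
= 0.25 * 100
= 25.00%

25.00%


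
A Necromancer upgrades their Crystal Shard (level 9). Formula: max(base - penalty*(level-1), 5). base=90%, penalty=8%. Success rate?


raw_rate = 90 - 8 * (9 - 1)
= 90 - 8 * 8
= 90 - 64
= 26
Apply floor: max(26, 5) = 26%

26%


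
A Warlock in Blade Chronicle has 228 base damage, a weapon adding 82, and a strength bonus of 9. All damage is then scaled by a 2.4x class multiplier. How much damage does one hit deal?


Sum base + weapon + str = 228 + 82 + 9 = 319
Multiply by 2.4:
319 * 2.4 = 765.6

765.6 damage


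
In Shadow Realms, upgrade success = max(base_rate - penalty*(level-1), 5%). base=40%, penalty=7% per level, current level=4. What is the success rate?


raw_rate = 40 - 7 * (4 - 1)
= 40 - 7 * 3
= 40 - 21
= 19
Apply floor: max(19, 5) = 19%

19%


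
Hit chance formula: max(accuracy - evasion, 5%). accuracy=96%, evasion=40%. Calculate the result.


accuracy - evasion = 96 - 40 = 56
Apply floor: max(56, 5) = 56
Hit chance = 56%

56%


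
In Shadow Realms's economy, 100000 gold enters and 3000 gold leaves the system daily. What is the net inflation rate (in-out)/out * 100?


Net gold = 100000 - 3000 = 97000
Inflation rate = net / sunk * 100 = 97000 / 3000 * 100
= 32.333333 * 100
= 3233.33%

3233.33%


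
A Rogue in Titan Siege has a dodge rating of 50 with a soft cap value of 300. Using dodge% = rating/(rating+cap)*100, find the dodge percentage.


dodge% = 50 / (50 + 300) * 100
= 50 / 350 * 100
= 0.142857 * 100
= 14.29%

14.29%


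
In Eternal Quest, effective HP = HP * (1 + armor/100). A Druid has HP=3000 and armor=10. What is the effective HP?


EHP = 3000 * (1 + 10/100)
= 3000 * (1 + 0.1)
= 3000 * 1.1
= 3300.0

3300.0 EHP


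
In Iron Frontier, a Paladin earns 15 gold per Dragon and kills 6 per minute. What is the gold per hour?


Gold per minute = 15 * 6 = 90
Gold per hour = 90 * 60 = 5400

5400 gold/hour


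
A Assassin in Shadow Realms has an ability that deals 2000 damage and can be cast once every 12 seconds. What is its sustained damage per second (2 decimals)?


DPS = damage / cooldown
= 2000 / 12
= 166.67

166.67 DPS


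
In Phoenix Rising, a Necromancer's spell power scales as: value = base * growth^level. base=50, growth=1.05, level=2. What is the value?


value = base * growth^level
= 50 * 1.05^2
= 50 * 1.1025
= 55.13

55.13 spell power


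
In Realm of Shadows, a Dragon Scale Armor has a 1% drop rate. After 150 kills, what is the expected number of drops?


Expected drops = kills * (drop_rate / 100)
= 150 * (1 / 100)
= 150 * 0.01
= 1.5

1.5 drops


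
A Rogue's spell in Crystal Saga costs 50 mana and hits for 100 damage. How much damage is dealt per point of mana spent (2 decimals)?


Efficiency = damage / mana
= 100 / 50
= 2.00

2.00 dmg/mana


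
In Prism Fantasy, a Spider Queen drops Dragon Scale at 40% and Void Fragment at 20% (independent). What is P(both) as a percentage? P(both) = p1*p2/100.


For independent events, P(both) = P(A) * P(B)
= 40% * 20%
= 800 / 100 %
= 8.0%

8.0%


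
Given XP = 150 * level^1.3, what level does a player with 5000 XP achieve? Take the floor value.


XP = 150 * level^1.3, so level = (XP / 150)^(1/1.3)
= (5000 / 150)^(1/1.3)
= 33.3333^0.7692
= 14.8404
Floor: level = 14

level 14


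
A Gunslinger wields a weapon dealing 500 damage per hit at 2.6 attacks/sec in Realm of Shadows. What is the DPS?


DPS = damage * attack_speed
= 500 * 2.6
= 1300.0

1300.0 DPS


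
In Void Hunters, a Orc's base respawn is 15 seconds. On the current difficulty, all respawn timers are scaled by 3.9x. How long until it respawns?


Respawn time = base * multiplier
= 15 * 3.9
= 58.5 seconds

58.5 seconds


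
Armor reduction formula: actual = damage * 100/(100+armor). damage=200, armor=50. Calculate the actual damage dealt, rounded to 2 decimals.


actual = 200 * 100 / (100 + 50)
= 200 * 100 / 150
= 20000 / 150
= 133.33

133.33 damage


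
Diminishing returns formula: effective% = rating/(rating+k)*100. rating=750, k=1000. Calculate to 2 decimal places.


effective% = rating / (rating + k) * 100
= 750 / (750 + 1000) * 100
= 750 / 1750 * 100
= 0.428571 * 100
= 42.86%

42.86%


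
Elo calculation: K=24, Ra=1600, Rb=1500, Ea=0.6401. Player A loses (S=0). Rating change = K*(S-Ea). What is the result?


Elo update: delta = K * (S - Ea), where S = 0 (loses)
S - Ea = 0 - 0.6401 = -0.6401
Rating change = 24 * -0.6401
= -15.36

-15.36 rating points


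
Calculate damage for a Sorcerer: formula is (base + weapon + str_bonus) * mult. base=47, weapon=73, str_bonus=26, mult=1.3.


Sum base + weapon + str = 47 + 73 + 26 = 146
Multiply by 1.3:
146 * 1.3 = 189.8

189.8 damage


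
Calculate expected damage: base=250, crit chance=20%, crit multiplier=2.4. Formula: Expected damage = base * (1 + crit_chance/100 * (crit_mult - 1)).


E[dmg] = base * (1 + crit_chance * (crit_mult - 1))
cc as decimal = 20/100 = 0.2
cm - 1 = 2.4 - 1 = 1.4
Bonus factor = 0.2 * 1.4 = 0.28
Total multiplier = 1 + 0.28 = 1.28
Expected damage = 250 * 1.28 = 320.00

320.00 damage


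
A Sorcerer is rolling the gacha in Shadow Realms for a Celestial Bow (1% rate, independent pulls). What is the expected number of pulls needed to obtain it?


Expected pulls for a geometric distribution = 1/p = 100 / rate%
= 100 / 1
= 100.0

100.0 pulls


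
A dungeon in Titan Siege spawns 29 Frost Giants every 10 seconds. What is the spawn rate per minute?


Spawns per minute = count * (60 / interval)
= 29 * (60 / 10)
= 29 * 6.0
= 174.0

174.0 per minute


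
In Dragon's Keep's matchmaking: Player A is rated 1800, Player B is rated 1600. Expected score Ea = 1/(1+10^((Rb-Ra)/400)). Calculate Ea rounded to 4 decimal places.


Elo expected score: Ea = 1/(1 + 10^((Rb-Ra)/400))
Rb - Ra = 1600 - 1800 = -200
(Rb-Ra)/400 = -200/400 = -0.5
10^-0.5 = 0.316228
Ea = 1/(1 + 0.316228) = 1/1.316228 = 0.7597

0.7597


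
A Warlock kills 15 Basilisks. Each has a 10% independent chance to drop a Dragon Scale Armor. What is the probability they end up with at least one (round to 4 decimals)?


P(at least one) = 1 - P(none) = 1 - (1-p)^n
p = 10/100 = 0.1
1 - p = 0.9
(1 - p)^15 = 0.9^15 = 0.205891
P(at least one) = 1 - 0.205891 = 0.7941

0.7941


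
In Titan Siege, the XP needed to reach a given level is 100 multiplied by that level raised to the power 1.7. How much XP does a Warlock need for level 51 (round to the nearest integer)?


XP = 100 * level^1.7
Substitute level = 51:
XP = 100 * 51^1.7
= 100 * 799.5936
= 79959

79959 XP


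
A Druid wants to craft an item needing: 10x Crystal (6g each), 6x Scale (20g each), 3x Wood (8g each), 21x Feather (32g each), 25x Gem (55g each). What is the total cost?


Cost breakdown:
  Crystal: 10 * 6 = 60
  Scale: 6 * 20 = 120
  Wood: 3 * 8 = 24
  Feather: 21 * 32 = 672
  Gem: 25 * 55 = 1375
Total = 60 + 120 + 24 + 672 + 1375 = 2251

2251 gold


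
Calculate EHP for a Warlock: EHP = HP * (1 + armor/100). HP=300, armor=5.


EHP = 300 * (1 + 5/100)
= 300 * (1 + 0.05)
= 300 * 1.05
= 315.0

315.0 EHP


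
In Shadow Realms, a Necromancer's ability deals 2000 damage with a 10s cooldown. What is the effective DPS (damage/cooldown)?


DPS = damage / cooldown
= 2000 / 10
= 200.00

200.00 DPS


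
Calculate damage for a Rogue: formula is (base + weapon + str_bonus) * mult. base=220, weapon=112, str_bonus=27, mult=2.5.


Sum base + weapon + str = 220 + 112 + 27 = 359
Multiply by 2.5:
359 * 2.5 = 897.5

897.5 damage


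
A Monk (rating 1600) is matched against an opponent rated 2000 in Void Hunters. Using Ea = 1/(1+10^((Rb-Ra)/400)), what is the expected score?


Elo expected score: Ea = 1/(1 + 10^((Rb-Ra)/400))
Rb - Ra = 2000 - 1600 = 400
(Rb-Ra)/400 = 400/400 = 1.0
10^1.0 = 10.0
Ea = 1/(1 + 10.0) = 1/11.0 = 0.0909

0.0909


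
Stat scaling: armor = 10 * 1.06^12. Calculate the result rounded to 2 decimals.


value = base * growth^level
= 10 * 1.06^12
= 10 * 2.012196
= 20.12

20.12 armor


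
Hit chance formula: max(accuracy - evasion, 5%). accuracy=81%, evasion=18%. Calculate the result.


accuracy - evasion = 81 - 18 = 63
Apply floor: max(63, 5) = 63
Hit chance = 63%

63%


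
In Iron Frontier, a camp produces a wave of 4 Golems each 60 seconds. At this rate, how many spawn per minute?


Spawns per minute = count * (60 / interval)
= 4 * (60 / 60)
= 4 * 1.0
= 4.0

4.0 per minute


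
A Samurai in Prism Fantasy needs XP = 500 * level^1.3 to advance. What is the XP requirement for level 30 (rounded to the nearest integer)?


XP = 500 * level^1.3
Substitute level = 30:
XP = 500 * 30^1.3
= 500 * 83.2257
= 41613

41613 XP


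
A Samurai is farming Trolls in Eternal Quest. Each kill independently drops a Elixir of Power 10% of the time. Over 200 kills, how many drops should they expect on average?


Expected drops = kills * (drop_rate / 100)
= 200 * (10 / 100)
= 200 * 0.1
= 20.0

20.0 drops


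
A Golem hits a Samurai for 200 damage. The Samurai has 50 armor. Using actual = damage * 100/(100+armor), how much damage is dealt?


actual = 200 * 100 / (100 + 50)
= 200 * 100 / 150
= 20000 / 150
= 133.33

133.33 damage


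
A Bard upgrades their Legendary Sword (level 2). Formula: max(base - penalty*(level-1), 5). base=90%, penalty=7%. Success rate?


raw_rate = 90 - 7 * (2 - 1)
= 90 - 7 * 1
= 90 - 7
= 83
Apply floor: max(83, 5) = 83%

83%


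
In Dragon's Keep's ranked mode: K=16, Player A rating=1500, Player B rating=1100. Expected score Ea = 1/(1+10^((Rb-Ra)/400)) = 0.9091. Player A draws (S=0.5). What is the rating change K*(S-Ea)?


Elo update: delta = K * (S - Ea), where S = 0.5 (draws)
S - Ea = 0.5 - 0.9091 = -0.4091
Rating change = 16 * -0.4091
= -6.55

-6.55 rating points


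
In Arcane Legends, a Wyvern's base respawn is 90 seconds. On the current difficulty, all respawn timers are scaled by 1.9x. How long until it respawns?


Respawn time = base * multiplier
= 90 * 1.9
= 171.0 seconds

171.0 seconds


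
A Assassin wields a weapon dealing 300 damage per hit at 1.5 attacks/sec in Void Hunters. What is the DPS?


DPS = damage * attack_speed
= 300 * 1.5
= 450.0

450.0 DPS


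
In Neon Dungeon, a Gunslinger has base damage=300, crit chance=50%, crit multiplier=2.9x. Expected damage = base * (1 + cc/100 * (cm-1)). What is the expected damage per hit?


E[dmg] = base * (1 + crit_chance * (crit_mult - 1))
cc as decimal = 50/100 = 0.5
cm - 1 = 2.9 - 1 = 1.9
Bonus factor = 0.5 * 1.9 = 0.95
Total multiplier = 1 + 0.95 = 1.95
Expected damage = 300 * 1.95 = 585.00

585.00 damage


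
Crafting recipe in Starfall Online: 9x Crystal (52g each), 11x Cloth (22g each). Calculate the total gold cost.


Cost breakdown:
  Crystal: 9 * 52 = 468
  Cloth: 11 * 22 = 242
Total = 468 + 242 = 710

710 gold


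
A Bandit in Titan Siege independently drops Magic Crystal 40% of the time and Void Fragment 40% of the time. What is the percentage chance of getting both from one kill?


For independent events, P(both) = P(A) * P(B)
= 40% * 40%
= 1600 / 100 %
= 16.0%

16.0%


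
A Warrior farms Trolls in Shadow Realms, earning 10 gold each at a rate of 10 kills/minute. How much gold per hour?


Gold per minute = 10 * 10 = 100
Gold per hour = 100 * 60 = 6000

6000 gold/hour


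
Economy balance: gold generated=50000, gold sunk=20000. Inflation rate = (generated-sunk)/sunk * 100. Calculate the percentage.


Net gold = 50000 - 20000 = 30000
Inflation rate = net / sunk * 100 = 30000 / 20000 * 100
= 1.5 * 100
= 150.00%

150.00%


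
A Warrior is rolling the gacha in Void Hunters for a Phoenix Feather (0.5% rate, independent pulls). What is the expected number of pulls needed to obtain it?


Expected pulls for a geometric distribution = 1/p = 100 / rate%
= 100 / 0.5
= 200.0

200.0 pulls


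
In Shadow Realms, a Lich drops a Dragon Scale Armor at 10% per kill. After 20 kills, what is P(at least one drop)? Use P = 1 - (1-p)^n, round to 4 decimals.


P(at least one) = 1 - P(none) = 1 - (1-p)^n
p = 10/100 = 0.1
1 - p = 0.9
(1 - p)^20 = 0.9^20 = 0.121577
P(at least one) = 1 - 0.121577 = 0.8784

0.8784


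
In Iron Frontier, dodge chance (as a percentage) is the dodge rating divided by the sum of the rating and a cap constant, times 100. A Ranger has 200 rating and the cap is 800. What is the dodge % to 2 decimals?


dodge% = 200 / (200 + 800) * 100
= 200 / 1000 * 100
= 0.2 * 100
= 20.00%

20.00%


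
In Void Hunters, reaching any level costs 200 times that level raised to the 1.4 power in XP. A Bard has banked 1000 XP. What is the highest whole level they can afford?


XP = 200 * level^1.4, so level = (XP / 200)^(1/1.4)
= (1000 / 200)^(1/1.4)
= 5.0^0.7143
= 3.1569
Floor: level = 3

level 3


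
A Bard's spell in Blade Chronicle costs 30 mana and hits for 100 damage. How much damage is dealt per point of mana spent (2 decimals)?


Efficiency = damage / mana
= 100 / 30
= 3.33

3.33 dmg/mana


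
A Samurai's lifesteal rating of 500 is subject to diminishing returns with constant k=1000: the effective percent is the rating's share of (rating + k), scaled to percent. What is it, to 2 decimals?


effective% = rating / (rating + k) * 100
= 500 / (500 + 1000) * 100
= 500 / 1500 * 100
= 0.333333 * 100
= 33.33%

33.33%


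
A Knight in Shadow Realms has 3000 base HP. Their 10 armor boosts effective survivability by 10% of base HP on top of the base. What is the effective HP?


EHP = 3000 * (1 + 10/100)
= 3000 * (1 + 0.1)
= 3000 * 1.1
= 3300.0

3300.0 EHP


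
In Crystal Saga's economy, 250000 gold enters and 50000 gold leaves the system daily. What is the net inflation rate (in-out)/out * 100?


Net gold = 250000 - 50000 = 200000
Inflation rate = net / sunk * 100 = 200000 / 50000 * 100
= 4.0 * 100
= 400.00%

400.00%


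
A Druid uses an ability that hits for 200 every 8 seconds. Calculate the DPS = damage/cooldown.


DPS = damage / cooldown
= 200 / 8
= 25.00

25.00 DPS


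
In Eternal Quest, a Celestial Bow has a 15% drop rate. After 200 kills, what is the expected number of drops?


Expected drops = kills * (drop_rate / 100)
= 200 * (15 / 100)
= 200 * 0.15
= 30.0

30.0 drops


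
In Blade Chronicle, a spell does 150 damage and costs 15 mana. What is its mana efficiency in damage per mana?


Efficiency = damage / mana
= 150 / 15
= 10.00

10.00 dmg/mana


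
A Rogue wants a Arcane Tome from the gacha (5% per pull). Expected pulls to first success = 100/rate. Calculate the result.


Expected pulls for a geometric distribution = 1/p = 100 / rate%
= 100 / 5
= 20.0

20.0 pulls


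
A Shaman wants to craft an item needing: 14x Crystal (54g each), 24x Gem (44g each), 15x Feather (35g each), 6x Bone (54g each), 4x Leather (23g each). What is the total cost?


Cost breakdown:
  Crystal: 14 * 54 = 756
  Gem: 24 * 44 = 1056
  Feather: 15 * 35 = 525
  Bone: 6 * 54 = 324
  Leather: 4 * 23 = 92
Total = 756 + 1056 + 525 + 324 + 92 = 2753

2753 gold


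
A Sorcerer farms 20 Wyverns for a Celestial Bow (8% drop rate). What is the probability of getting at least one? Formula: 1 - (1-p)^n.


P(at least one) = 1 - P(none) = 1 - (1-p)^n
p = 8/100 = 0.08
1 - p = 0.92
(1 - p)^20 = 0.92^20 = 0.188693
P(at least one) = 1 - 0.188693 = 0.8113

0.8113


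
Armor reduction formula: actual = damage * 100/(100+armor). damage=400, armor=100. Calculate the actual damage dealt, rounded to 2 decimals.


actual = 400 * 100 / (100 + 100)
= 400 * 100 / 200
= 40000 / 200
= 200.00

200.00 damage


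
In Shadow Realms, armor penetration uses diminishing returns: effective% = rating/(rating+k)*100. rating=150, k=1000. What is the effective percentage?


effective% = rating / (rating + k) * 100
= 150 / (150 + 1000) * 100
= 150 / 1150 * 100
= 0.130435 * 100
= 13.04%

13.04%


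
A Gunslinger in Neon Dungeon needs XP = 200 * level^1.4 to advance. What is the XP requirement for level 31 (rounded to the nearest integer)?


XP = 200 * level^1.4
Substitute level = 31:
XP = 200 * 31^1.4
= 200 * 122.4352
= 24487

24487 XP


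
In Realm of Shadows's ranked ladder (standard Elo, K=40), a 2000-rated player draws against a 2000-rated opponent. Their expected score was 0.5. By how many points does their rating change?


Elo update: delta = K * (S - Ea), where S = 0.5 (draws)
S - Ea = 0.5 - 0.5 = 0.0
Rating change = 40 * 0.0
= 0.00

0.00 rating points


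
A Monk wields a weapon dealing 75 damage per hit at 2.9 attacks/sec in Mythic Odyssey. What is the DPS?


DPS = damage * attack_speed
= 75 * 2.9
= 217.5

217.5 DPS


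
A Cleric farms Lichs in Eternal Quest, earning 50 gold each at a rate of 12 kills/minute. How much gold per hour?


Gold per minute = 50 * 12 = 600
Gold per hour = 600 * 60 = 36000

36000 gold/hour


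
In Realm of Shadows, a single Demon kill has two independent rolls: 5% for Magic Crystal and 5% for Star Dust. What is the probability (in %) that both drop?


For independent events, P(both) = P(A) * P(B)
= 5% * 5%
= 25 / 100 %
= 0.25%

0.25%


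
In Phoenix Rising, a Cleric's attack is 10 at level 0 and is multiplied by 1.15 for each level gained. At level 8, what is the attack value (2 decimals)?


value = base * growth^level
= 10 * 1.15^8
= 10 * 3.059023
= 30.59

30.59 attack


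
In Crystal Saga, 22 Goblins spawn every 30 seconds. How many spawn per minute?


Spawns per minute = count * (60 / interval)
= 22 * (60 / 30)
= 22 * 2.0
= 44.0

44.0 per minute


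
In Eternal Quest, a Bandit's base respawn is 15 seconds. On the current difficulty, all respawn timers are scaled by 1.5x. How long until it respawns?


Respawn time = base * multiplier
= 15 * 1.5
= 22.5 seconds

22.5 seconds


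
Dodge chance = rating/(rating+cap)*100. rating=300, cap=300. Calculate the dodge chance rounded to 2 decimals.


dodge% = 300 / (300 + 300) * 100
= 300 / 600 * 100
= 0.5 * 100
= 50.00%

50.00%


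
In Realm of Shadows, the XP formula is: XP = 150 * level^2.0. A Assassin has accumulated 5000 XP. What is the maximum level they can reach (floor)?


XP = 150 * level^2.0, so level = (XP / 150)^(1/2.0)
= (5000 / 150)^(1/2.0)
= 33.3333^0.5
= 5.7735
Floor: level = 5

level 5


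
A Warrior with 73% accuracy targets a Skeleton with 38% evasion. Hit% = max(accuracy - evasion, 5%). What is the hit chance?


accuracy - evasion = 73 - 38 = 35
Apply floor: max(35, 5) = 35
Hit chance = 35%

35%


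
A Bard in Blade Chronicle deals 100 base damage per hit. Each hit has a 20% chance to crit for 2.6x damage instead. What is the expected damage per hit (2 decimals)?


E[dmg] = base * (1 + crit_chance * (crit_mult - 1))
cc as decimal = 20/100 = 0.2
cm - 1 = 2.6 - 1 = 1.6
Bonus factor = 0.2 * 1.6 = 0.32
Total multiplier = 1 + 0.32 = 1.32
Expected damage = 100 * 1.32 = 132.00

132.00 damage


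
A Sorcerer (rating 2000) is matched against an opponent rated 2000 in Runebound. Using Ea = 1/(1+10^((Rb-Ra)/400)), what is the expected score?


Elo expected score: Ea = 1/(1 + 10^((Rb-Ra)/400))
Rb - Ra = 2000 - 2000 = 0
(Rb-Ra)/400 = 0/400 = 0.0
10^0.0 = 1.0
Ea = 1/(1 + 1.0) = 1/2.0 = 0.5000

0.5000


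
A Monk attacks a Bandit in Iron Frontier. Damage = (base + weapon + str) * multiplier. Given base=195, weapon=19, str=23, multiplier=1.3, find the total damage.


Sum base + weapon + str = 195 + 19 + 23 = 237
Multiply by 1.3:
237 * 1.3 = 308.1

308.1 damage


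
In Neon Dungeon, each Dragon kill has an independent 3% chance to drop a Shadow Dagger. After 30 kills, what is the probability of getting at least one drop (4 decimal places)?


P(at least one) = 1 - P(none) = 1 - (1-p)^n
p = 3/100 = 0.03
1 - p = 0.97
(1 - p)^30 = 0.97^30 = 0.401007
P(at least one) = 1 - 0.401007 = 0.5990

0.5990


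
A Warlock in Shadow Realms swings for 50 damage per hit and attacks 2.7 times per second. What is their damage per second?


DPS = damage * attack_speed
= 50 * 2.7
= 135.0

135.0 DPS


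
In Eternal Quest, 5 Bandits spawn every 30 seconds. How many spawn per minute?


Spawns per minute = count * (60 / interval)
= 5 * (60 / 30)
= 5 * 2.0
= 10.0

10.0 per minute


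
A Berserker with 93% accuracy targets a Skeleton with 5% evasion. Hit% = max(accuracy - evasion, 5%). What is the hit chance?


accuracy - evasion = 93 - 5 = 88
Apply floor: max(88, 5) = 88
Hit chance = 88%

88%


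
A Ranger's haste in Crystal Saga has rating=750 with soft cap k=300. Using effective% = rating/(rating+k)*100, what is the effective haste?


effective% = rating / (rating + k) * 100
= 750 / (750 + 300) * 100
= 750 / 1050 * 100
= 0.714286 * 100
= 71.43%

71.43%


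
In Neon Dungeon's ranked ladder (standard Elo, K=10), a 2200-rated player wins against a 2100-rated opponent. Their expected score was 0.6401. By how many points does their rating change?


Elo update: delta = K * (S - Ea), where S = 1 (wins)
S - Ea = 1 - 0.6401 = 0.3599
Rating change = 10 * 0.3599
= 3.60

3.60 rating points


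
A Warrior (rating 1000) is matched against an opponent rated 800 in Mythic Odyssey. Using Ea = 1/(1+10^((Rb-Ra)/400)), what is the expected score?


Elo expected score: Ea = 1/(1 + 10^((Rb-Ra)/400))
Rb - Ra = 800 - 1000 = -200
(Rb-Ra)/400 = -200/400 = -0.5
10^-0.5 = 0.316228
Ea = 1/(1 + 0.316228) = 1/1.316228 = 0.7597

0.7597


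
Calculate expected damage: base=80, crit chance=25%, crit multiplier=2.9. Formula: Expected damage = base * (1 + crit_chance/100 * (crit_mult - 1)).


E[dmg] = base * (1 + crit_chance * (crit_mult - 1))
cc as decimal = 25/100 = 0.25
cm - 1 = 2.9 - 1 = 1.9
Bonus factor = 0.25 * 1.9 = 0.475
Total multiplier = 1 + 0.475 = 1.475
Expected damage = 80 * 1.475 = 118.00

118.00 damage


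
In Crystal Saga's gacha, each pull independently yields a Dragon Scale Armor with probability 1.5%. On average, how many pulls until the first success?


Expected pulls for a geometric distribution = 1/p = 100 / rate%
= 100 / 1.5
= 66.67

66.67 pulls


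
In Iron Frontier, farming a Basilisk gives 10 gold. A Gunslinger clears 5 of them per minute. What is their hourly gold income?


Gold per minute = 10 * 5 = 50
Gold per hour = 50 * 60 = 3000

3000 gold/hour


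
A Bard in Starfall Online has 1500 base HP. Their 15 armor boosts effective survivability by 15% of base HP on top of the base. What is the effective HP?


EHP = 1500 * (1 + 15/100)
= 1500 * (1 + 0.15)
= 1500 * 1.15
= 1725.0

1725.0 EHP


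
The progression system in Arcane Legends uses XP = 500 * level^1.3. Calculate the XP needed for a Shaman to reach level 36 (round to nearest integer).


XP = 500 * level^1.3
Substitute level = 36:
XP = 500 * 36^1.3
= 500 * 105.4856
= 52743

52743 XP


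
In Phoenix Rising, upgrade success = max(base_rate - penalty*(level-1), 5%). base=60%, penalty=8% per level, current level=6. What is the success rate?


raw_rate = 60 - 8 * (6 - 1)
= 60 - 8 * 5
= 60 - 40
= 20
Apply floor: max(20, 5) = 20%

20%


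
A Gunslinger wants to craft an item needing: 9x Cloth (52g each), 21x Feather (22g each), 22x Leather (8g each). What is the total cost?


Cost breakdown:
  Cloth: 9 * 52 = 468
  Feather: 21 * 22 = 462
  Leather: 22 * 8 = 176
Total = 468 + 462 + 176 = 1106

1106 gold


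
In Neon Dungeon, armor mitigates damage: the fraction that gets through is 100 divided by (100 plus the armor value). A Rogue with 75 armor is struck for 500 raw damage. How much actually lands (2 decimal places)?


actual = 500 * 100 / (100 + 75)
= 500 * 100 / 175
= 50000 / 175
= 285.71

285.71 damage


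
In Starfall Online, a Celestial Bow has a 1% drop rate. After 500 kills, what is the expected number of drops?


Expected drops = kills * (drop_rate / 100)
= 500 * (1 / 100)
= 500 * 0.01
= 5.0

5.0 drops


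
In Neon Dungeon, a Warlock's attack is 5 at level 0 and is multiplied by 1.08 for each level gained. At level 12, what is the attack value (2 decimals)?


value = base * growth^level
= 5 * 1.08^12
= 5 * 2.51817
= 12.59

12.59 attack


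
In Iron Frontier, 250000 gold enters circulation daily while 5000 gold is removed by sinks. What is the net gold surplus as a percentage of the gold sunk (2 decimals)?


Net gold = 250000 - 5000 = 245000
Inflation rate = net / sunk * 100 = 245000 / 5000 * 100
= 49.0 * 100
= 4900.00%

4900.00%


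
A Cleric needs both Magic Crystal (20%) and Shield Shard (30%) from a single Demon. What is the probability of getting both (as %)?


For independent events, P(both) = P(A) * P(B)
= 20% * 30%
= 600 / 100 %
= 6.0%

6.0%


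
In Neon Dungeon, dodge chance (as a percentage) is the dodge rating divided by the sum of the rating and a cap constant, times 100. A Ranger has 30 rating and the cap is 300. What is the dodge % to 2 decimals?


dodge% = 30 / (30 + 300) * 100
= 30 / 330 * 100
= 0.090909 * 100
= 9.09%

9.09%


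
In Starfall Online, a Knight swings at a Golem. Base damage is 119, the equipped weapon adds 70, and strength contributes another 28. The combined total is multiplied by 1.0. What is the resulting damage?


Sum base + weapon + str = 119 + 70 + 28 = 217
Multiply by 1.0:
217 * 1.0 = 217.0

217.0 damage


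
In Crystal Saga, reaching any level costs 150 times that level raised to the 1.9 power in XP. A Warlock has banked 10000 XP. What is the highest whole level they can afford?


XP = 150 * level^1.9, so level = (XP / 150)^(1/1.9)
= (10000 / 150)^(1/1.9)
= 66.6667^0.5263
= 9.1191
Floor: level = 9

level 9


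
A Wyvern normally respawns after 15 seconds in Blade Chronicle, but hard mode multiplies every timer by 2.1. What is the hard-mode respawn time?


Respawn time = base * multiplier
= 15 * 2.1
= 31.5 seconds

31.5 seconds


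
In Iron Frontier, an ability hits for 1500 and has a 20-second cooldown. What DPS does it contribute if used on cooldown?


DPS = damage / cooldown
= 1500 / 20
= 75.00

75.00 DPS


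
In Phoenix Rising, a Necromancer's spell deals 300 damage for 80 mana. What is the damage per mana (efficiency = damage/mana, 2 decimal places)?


Efficiency = damage / mana
= 300 / 80
= 3.75

3.75 dmg/mana


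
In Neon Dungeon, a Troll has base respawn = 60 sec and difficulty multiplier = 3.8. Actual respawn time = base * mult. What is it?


Respawn time = base * multiplier
= 60 * 3.8
= 228.0 seconds

228.0 seconds


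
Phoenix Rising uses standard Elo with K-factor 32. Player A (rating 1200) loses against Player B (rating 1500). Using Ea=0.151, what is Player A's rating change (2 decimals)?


Elo update: delta = K * (S - Ea), where S = 0 (loses)
S - Ea = 0 - 0.151 = -0.151
Rating change = 32 * -0.151
= -4.83

-4.83 rating points


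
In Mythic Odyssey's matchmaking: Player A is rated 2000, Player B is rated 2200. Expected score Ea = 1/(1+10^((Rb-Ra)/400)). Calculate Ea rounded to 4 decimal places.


Elo expected score: Ea = 1/(1 + 10^((Rb-Ra)/400))
Rb - Ra = 2200 - 2000 = 200
(Rb-Ra)/400 = 200/400 = 0.5
10^0.5 = 3.162278
Ea = 1/(1 + 3.162278) = 1/4.162278 = 0.2403

0.2403


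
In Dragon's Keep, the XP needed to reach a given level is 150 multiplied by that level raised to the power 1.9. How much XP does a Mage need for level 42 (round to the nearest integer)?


XP = 150 * level^1.9
Substitute level = 42:
XP = 150 * 42^1.9
= 150 * 1213.8741
= 182081

182081 XP


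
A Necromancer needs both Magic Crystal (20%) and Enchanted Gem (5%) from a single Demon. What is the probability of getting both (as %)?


For independent events, P(both) = P(A) * P(B)
= 20% * 5%
= 100 / 100 %
= 1.0%

1.0%


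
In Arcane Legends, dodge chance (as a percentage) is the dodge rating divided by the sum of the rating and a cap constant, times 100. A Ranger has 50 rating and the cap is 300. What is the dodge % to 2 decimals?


dodge% = 50 / (50 + 300) * 100
= 50 / 350 * 100
= 0.142857 * 100
= 14.29%

14.29%


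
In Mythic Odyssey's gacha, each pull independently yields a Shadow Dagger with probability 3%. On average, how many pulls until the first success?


Expected pulls for a geometric distribution = 1/p = 100 / rate%
= 100 / 3
= 33.33

33.33 pulls


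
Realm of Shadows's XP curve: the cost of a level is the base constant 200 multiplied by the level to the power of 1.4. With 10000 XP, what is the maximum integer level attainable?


XP = 200 * level^1.4, so level = (XP / 200)^(1/1.4)
= (10000 / 200)^(1/1.4)
= 50.0^0.7143
= 16.3512
Floor: level = 16

level 16


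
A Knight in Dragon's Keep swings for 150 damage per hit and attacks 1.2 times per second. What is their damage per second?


DPS = damage * attack_speed
= 150 * 1.2
= 180.0

180.0 DPS


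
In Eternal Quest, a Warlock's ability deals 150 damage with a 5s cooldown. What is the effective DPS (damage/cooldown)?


DPS = damage / cooldown
= 150 / 5
= 30.00

30.00 DPS


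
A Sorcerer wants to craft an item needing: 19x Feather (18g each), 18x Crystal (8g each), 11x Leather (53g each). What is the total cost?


Cost breakdown:
  Feather: 19 * 18 = 342
  Crystal: 18 * 8 = 144
  Leather: 11 * 53 = 583
Total = 342 + 144 + 583 = 1069

1069 gold


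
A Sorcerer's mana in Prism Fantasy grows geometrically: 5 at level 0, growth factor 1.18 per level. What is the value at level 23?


value = base * growth^level
= 5 * 1.18^23
= 5 * 45.007632
= 225.04

225.04 mana


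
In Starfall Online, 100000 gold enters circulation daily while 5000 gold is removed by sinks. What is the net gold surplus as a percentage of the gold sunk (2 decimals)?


Net gold = 100000 - 5000 = 95000
Inflation rate = net / sunk * 100 = 95000 / 5000 * 100
= 19.0 * 100
= 1900.00%

1900.00%


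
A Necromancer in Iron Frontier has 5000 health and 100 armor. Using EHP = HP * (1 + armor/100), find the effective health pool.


EHP = 5000 * (1 + 100/100)
= 5000 * (1 + 1.0)
= 5000 * 2.0
= 10000.0

10000.0 EHP


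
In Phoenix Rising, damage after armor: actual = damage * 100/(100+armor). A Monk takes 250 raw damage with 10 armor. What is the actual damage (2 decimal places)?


actual = 250 * 100 / (100 + 10)
= 250 * 100 / 110
= 25000 / 110
= 227.27

227.27 damage


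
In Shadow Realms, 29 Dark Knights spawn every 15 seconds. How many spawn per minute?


Spawns per minute = count * (60 / interval)
= 29 * (60 / 15)
= 29 * 4.0
= 116.0

116.0 per minute


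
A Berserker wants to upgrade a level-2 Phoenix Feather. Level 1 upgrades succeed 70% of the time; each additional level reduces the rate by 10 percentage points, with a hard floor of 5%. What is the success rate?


raw_rate = 70 - 10 * (2 - 1)
= 70 - 10 * 1
= 70 - 10
= 60
Apply floor: max(60, 5) = 60%

60%


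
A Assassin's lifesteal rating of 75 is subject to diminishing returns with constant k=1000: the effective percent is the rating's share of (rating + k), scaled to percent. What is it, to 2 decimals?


effective% = rating / (rating + k) * 100
= 75 / (75 + 1000) * 100
= 75 / 1075 * 100
= 0.069767 * 100
= 6.98%

6.98%


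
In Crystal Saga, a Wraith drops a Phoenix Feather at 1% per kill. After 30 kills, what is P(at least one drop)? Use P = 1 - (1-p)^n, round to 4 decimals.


P(at least one) = 1 - P(none) = 1 - (1-p)^n
p = 1/100 = 0.01
1 - p = 0.99
(1 - p)^30 = 0.99^30 = 0.739700
P(at least one) = 1 - 0.739700 = 0.2603

0.2603


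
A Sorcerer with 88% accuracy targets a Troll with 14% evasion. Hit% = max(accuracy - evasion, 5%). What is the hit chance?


accuracy - evasion = 88 - 14 = 74
Apply floor: max(74, 5) = 74
Hit chance = 74%

74%


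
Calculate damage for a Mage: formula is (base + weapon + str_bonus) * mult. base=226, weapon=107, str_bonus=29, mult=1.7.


Sum base + weapon + str = 226 + 107 + 29 = 362
Multiply by 1.7:
362 * 1.7 = 615.4

615.4 damage


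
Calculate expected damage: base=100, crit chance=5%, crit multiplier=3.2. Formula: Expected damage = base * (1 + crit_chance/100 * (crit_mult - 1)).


E[dmg] = base * (1 + crit_chance * (crit_mult - 1))
cc as decimal = 5/100 = 0.05
cm - 1 = 3.2 - 1 = 2.2
Bonus factor = 0.05 * 2.2 = 0.11
Total multiplier = 1 + 0.11 = 1.11
Expected damage = 100 * 1.11 = 111.00

111.00 damage


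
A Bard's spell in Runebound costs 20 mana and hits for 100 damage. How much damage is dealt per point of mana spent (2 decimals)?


Efficiency = damage / mana
= 100 / 20
= 5.00

5.00 dmg/mana


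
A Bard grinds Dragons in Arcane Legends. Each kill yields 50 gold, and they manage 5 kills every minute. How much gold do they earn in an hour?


Gold per minute = 50 * 5 = 250
Gold per hour = 250 * 60 = 15000

15000 gold/hour


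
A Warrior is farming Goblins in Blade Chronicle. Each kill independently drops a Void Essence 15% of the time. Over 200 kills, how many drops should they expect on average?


Expected drops = kills * (drop_rate / 100)
= 200 * (15 / 100)
= 200 * 0.15
= 30.0

30.0 drops


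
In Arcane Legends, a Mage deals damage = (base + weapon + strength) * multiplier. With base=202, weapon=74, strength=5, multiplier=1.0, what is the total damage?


Sum base + weapon + str = 202 + 74 + 5 = 281
Multiply by 1.0:
281 * 1.0 = 281.0

281.0 damage


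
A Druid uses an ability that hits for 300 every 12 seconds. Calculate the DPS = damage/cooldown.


DPS = damage / cooldown
= 300 / 12
= 25.00

25.00 DPS


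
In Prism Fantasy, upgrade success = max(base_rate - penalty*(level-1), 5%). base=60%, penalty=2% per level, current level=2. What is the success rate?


raw_rate = 60 - 2 * (2 - 1)
= 60 - 2 * 1
= 60 - 2
= 58
Apply floor: max(58, 5) = 58%

58%


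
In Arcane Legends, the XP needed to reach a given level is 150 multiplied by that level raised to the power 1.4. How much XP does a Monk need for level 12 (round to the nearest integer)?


XP = 150 * level^1.4
Substitute level = 12:
XP = 150 * 12^1.4
= 150 * 32.423
= 4863

4863 XP


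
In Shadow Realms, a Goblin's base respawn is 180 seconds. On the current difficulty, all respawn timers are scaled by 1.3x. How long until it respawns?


Respawn time = base * multiplier
= 180 * 1.3
= 234.0 seconds

234.0 seconds


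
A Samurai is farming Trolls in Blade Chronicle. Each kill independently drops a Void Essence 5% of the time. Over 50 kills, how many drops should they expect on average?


Expected drops = kills * (drop_rate / 100)
= 50 * (5 / 100)
= 50 * 0.05
= 2.5

2.5 drops


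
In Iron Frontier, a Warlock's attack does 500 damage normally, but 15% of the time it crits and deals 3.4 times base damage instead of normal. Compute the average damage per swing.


E[dmg] = base * (1 + crit_chance * (crit_mult - 1))
cc as decimal = 15/100 = 0.15
cm - 1 = 3.4 - 1 = 2.4
Bonus factor = 0.15 * 2.4 = 0.36
Total multiplier = 1 + 0.36 = 1.36
Expected damage = 500 * 1.36 = 680.00

680.00 damage


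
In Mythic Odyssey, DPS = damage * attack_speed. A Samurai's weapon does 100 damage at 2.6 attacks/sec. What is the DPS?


DPS = damage * attack_speed
= 100 * 2.6
= 260.0

260.0 DPS


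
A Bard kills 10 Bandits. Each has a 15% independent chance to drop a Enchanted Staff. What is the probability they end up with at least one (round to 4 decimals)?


P(at least one) = 1 - P(none) = 1 - (1-p)^n
p = 15/100 = 0.15
1 - p = 0.85
(1 - p)^10 = 0.85^10 = 0.196874
P(at least one) = 1 - 0.196874 = 0.8031

0.8031


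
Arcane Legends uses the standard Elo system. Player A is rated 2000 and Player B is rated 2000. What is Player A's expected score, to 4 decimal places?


Elo expected score: Ea = 1/(1 + 10^((Rb-Ra)/400))
Rb - Ra = 2000 - 2000 = 0
(Rb-Ra)/400 = 0/400 = 0.0
10^0.0 = 1.0
Ea = 1/(1 + 1.0) = 1/2.0 = 0.5000

0.5000


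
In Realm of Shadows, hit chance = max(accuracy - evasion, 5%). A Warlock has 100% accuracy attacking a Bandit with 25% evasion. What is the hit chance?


accuracy - evasion = 100 - 25 = 75
Apply floor: max(75, 5) = 75
Hit chance = 75%

75%
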